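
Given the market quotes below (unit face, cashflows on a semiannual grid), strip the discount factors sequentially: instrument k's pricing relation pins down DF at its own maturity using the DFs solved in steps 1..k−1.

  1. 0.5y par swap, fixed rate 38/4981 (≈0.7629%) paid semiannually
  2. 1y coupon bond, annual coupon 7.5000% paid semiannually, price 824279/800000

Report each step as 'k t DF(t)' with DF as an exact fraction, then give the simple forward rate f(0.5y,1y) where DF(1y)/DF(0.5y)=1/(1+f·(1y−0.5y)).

1 1/2 4981/5000
2 1 9571/10000
f(0.5y,1y) = ((4981/5000)/(9571/10000) − 1)/(1/2) = 46/563 ≈ 8.1705%

step 1 [0.5y] swap r/2=19/4981: DF=(1 − 19/4981·(0))/(1+19/4981) = 4981/5000 ≈ 0.996200
step 2 [1y] bond c/2=3/80: DF=(824279/800000 − 3/80·(0.996200))/(1+3/80) = 9571/10000 ≈ 0.957100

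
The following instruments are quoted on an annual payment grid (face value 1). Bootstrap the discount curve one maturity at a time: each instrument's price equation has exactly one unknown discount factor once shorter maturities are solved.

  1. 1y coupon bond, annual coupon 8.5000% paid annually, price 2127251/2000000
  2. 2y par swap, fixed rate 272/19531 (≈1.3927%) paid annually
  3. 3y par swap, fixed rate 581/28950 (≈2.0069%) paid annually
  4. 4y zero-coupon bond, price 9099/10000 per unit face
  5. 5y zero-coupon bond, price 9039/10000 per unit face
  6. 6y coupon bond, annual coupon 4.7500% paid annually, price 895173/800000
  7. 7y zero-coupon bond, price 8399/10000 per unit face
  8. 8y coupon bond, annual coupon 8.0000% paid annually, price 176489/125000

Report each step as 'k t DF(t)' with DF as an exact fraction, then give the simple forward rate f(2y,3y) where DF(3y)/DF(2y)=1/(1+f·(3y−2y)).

step 1 [1y] bond c/1=17/200: DF=(2127251/2000000 − 17/200·(0))/(1+17/200) = 9803/10000 ≈ 0.980300
step 2 [2y] swap r/1=272/19531: DF=(1 − 272/19531·(0.980300))/(1+272/19531) = 608/625 ≈ 0.972800
step 3 [3y] swap r/1=581/28950: DF=(1 − 581/28950·(0.980300+0.972800))/(1+581/28950) = 9419/10000 ≈ 0.941900
step 4 [4y] zero: DF = P = 9099/10000 ≈ 0.909900
step 5 [5y] zero: DF = P = 9039/10000 ≈ 0.903900
step 6 [6y] bond c/1=19/400: DF=(895173/800000 − 19/400·(0.980300+0.972800+0.941900+0.909900+0.903900))/(1+19/400) = 8547/10000 ≈ 0.854700
step 7 [7y] zero: DF = P = 8399/10000 ≈ 0.839900
step 8 [8y] bond c/1=2/25: DF=(176489/125000 − 2/25·(0.980300+0.972800+0.941900+0.909900+0.903900+0.854700+0.839900))/(1+2/25) = 833/1000 ≈ 0.833000

1 1 9803/10000
2 2 608/625
3 3 9419/10000
4 4 9099/10000
5 5 9039/10000
6 6 8547/10000
7 7 8399/10000
8 8 833/1000
f(2y,3y) = ((608/625)/(9419/10000) − 1)/(1) = 309/9419 ≈ 3.2806%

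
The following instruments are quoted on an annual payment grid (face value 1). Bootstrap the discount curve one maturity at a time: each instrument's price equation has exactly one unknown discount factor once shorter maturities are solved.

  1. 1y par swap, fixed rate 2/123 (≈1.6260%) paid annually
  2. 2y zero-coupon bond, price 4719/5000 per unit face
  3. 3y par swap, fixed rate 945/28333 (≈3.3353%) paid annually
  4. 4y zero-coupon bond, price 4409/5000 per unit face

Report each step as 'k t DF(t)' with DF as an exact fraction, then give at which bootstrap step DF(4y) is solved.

1 1 123/125
2 2 4719/5000
3 3 1811/2000
4 4 4409/5000
DF(4y) is solved at step 4

step 1 [1y] swap r/1=2/123: DF=(1 − 2/123·(0))/(1+2/123) = 123/125 ≈ 0.984000
step 2 [2y] zero: DF = P = 4719/5000 ≈ 0.943800
step 3 [3y] swap r/1=945/28333: DF=(1 − 945/28333·(0.984000+0.943800))/(1+945/28333) = 1811/2000 ≈ 0.905500
step 4 [4y] zero: DF = P = 4409/5000 ≈ 0.881800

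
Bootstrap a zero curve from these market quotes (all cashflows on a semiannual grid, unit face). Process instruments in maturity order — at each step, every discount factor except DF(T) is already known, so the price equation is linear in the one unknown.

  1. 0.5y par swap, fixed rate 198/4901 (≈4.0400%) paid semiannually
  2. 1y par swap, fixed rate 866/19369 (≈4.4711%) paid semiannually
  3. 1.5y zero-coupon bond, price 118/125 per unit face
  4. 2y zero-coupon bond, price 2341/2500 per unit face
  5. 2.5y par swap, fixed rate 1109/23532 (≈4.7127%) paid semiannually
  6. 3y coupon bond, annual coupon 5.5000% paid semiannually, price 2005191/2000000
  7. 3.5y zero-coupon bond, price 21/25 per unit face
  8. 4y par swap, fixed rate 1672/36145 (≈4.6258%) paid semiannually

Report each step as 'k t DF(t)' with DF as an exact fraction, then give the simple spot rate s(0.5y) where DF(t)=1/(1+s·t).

1 1/2 4901/5000
2 1 9567/10000
3 3/2 118/125
4 2 2341/2500
5 5/2 8891/10000
6 3 4249/5000
7 7/2 21/25
8 4 1041/1250
s(0.5y) = (1/(4901/5000) − 1)/(1/2) = 198/4901 ≈ 4.0400%

step 1 [0.5y] swap r/2=99/4901: DF=(1 − 99/4901·(0))/(1+99/4901) = 4901/5000 ≈ 0.980200
step 2 [1y] swap r/2=433/19369: DF=(1 − 433/19369·(0.980200))/(1+433/19369) = 9567/10000 ≈ 0.956700
step 3 [1.5y] zero: DF = P = 118/125 ≈ 0.944000
step 4 [2y] zero: DF = P = 2341/2500 ≈ 0.936400
step 5 [2.5y] swap r/2=1109/47064: DF=(1 − 1109/47064·(0.980200+0.956700+0.944000+0.936400))/(1+1109/47064) = 8891/10000 ≈ 0.889100
step 6 [3y] bond c/2=11/400: DF=(2005191/2000000 − 11/400·(0.980200+0.956700+0.944000+0.936400+0.889100))/(1+11/400) = 4249/5000 ≈ 0.849800
step 7 [3.5y] zero: DF = P = 21/25 ≈ 0.840000
step 8 [4y] swap r/2=836/36145: DF=(1 − 836/36145·(0.980200+0.956700+0.944000+0.936400+0.889100+0.849800+0.840000))/(1+836/36145) = 1041/1250 ≈ 0.832800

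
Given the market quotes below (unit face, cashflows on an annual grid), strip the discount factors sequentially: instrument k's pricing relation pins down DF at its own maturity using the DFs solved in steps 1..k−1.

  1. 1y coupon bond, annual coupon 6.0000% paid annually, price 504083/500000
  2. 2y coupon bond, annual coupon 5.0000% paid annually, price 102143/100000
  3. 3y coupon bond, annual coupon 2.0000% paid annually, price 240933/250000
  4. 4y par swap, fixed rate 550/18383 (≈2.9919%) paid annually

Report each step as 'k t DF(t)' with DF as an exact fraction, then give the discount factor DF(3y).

step 1 [1y] bond c/1=3/50: DF=(504083/500000 − 3/50·(0))/(1+3/50) = 9511/10000 ≈ 0.951100
step 2 [2y] bond c/1=1/20: DF=(102143/100000 − 1/20·(0.951100))/(1+1/20) = 371/400 ≈ 0.927500
step 3 [3y] bond c/1=1/50: DF=(240933/250000 − 1/50·(0.951100+0.927500))/(1+1/50) = 227/250 ≈ 0.908000
step 4 [4y] swap r/1=550/18383: DF=(1 − 550/18383·(0.951100+0.927500+0.908000))/(1+550/18383) = 89/100 ≈ 0.890000

1 1 9511/10000
2 2 371/400
3 3 227/250
4 4 89/100
DF(3y) = 227/250 ≈ 0.908000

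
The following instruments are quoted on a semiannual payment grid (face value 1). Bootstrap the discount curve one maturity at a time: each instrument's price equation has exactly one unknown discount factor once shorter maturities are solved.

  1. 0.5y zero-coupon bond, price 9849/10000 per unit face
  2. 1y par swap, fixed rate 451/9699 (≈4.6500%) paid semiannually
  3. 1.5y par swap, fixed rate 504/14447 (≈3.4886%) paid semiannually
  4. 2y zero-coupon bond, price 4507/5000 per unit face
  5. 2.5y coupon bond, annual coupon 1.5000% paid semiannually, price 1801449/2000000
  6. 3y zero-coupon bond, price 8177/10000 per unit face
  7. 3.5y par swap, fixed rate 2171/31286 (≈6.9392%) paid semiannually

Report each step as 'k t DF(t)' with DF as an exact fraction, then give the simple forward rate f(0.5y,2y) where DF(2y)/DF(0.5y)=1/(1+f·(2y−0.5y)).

1 1/2 9849/10000
2 1 9549/10000
3 3/2 1187/1250
4 2 4507/5000
5 5/2 4329/5000
6 3 8177/10000
7 7/2 7829/10000
f(0.5y,2y) = ((9849/10000)/(4507/5000) − 1)/(3/2) = 835/13521 ≈ 6.1756%

step 1 [0.5y] zero: DF = P = 9849/10000 ≈ 0.984900
step 2 [1y] swap r/2=451/19398: DF=(1 − 451/19398·(0.984900))/(1+451/19398) = 9549/10000 ≈ 0.954900
step 3 [1.5y] swap r/2=252/14447: DF=(1 − 252/14447·(0.984900+0.954900))/(1+252/14447) = 1187/1250 ≈ 0.949600
step 4 [2y] zero: DF = P = 4507/5000 ≈ 0.901400
step 5 [2.5y] bond c/2=3/400: DF=(1801449/2000000 − 3/400·(0.984900+0.954900+0.949600+0.901400))/(1+3/400) = 4329/5000 ≈ 0.865800
step 6 [3y] zero: DF = P = 8177/10000 ≈ 0.817700
step 7 [3.5y] swap r/2=2171/62572: DF=(1 − 2171/62572·(0.984900+0.954900+0.949600+0.901400+0.865800+0.817700))/(1+2171/62572) = 7829/10000 ≈ 0.782900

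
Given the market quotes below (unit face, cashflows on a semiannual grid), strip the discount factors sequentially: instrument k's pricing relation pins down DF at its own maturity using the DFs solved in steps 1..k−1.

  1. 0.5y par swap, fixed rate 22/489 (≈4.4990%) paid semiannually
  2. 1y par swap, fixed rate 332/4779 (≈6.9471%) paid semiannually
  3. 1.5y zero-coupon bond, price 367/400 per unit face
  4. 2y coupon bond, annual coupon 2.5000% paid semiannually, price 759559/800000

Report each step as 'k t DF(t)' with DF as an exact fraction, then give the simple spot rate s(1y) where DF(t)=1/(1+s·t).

step 1 [0.5y] swap r/2=11/489: DF=(1 − 11/489·(0))/(1+11/489) = 489/500 ≈ 0.978000
step 2 [1y] swap r/2=166/4779: DF=(1 − 166/4779·(0.978000))/(1+166/4779) = 1167/1250 ≈ 0.933600
step 3 [1.5y] zero: DF = P = 367/400 ≈ 0.917500
step 4 [2y] bond c/2=1/80: DF=(759559/800000 − 1/80·(0.978000+0.933600+0.917500))/(1+1/80) = 2257/2500 ≈ 0.902800

1 1/2 489/500
2 1 1167/1250
3 3/2 367/400
4 2 2257/2500
s(1y) = (1/(1167/1250) − 1)/(1) = 83/1167 ≈ 7.1123%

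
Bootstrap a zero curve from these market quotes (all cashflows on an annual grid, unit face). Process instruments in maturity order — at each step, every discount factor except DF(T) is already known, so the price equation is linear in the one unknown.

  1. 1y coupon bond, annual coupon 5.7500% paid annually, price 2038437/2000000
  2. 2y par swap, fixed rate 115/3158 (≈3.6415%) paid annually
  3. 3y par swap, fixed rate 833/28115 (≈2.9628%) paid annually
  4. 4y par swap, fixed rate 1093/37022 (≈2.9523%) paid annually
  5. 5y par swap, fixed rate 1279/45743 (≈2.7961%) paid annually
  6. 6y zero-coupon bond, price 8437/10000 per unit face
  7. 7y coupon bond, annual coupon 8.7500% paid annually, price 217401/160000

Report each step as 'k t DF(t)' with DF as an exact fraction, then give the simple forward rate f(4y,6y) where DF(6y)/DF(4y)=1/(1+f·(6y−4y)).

step 1 [1y] bond c/1=23/400: DF=(2038437/2000000 − 23/400·(0))/(1+23/400) = 4819/5000 ≈ 0.963800
step 2 [2y] swap r/1=115/3158: DF=(1 − 115/3158·(0.963800))/(1+115/3158) = 931/1000 ≈ 0.931000
step 3 [3y] swap r/1=833/28115: DF=(1 − 833/28115·(0.963800+0.931000))/(1+833/28115) = 9167/10000 ≈ 0.916700
step 4 [4y] swap r/1=1093/37022: DF=(1 − 1093/37022·(0.963800+0.931000+0.916700))/(1+1093/37022) = 8907/10000 ≈ 0.890700
step 5 [5y] swap r/1=1279/45743: DF=(1 − 1279/45743·(0.963800+0.931000+0.916700+0.890700))/(1+1279/45743) = 8721/10000 ≈ 0.872100
step 6 [6y] zero: DF = P = 8437/10000 ≈ 0.843700
step 7 [7y] bond c/1=7/80: DF=(217401/160000 − 7/80·(0.963800+0.931000+0.916700+0.890700+0.872100+0.843700))/(1+7/80) = 1627/2000 ≈ 0.813500

1 1 4819/5000
2 2 931/1000
3 3 9167/10000
4 4 8907/10000
5 5 8721/10000
6 6 8437/10000
7 7 1627/2000
f(4y,6y) = ((8907/10000)/(8437/10000) − 1)/(2) = 235/8437 ≈ 2.7854%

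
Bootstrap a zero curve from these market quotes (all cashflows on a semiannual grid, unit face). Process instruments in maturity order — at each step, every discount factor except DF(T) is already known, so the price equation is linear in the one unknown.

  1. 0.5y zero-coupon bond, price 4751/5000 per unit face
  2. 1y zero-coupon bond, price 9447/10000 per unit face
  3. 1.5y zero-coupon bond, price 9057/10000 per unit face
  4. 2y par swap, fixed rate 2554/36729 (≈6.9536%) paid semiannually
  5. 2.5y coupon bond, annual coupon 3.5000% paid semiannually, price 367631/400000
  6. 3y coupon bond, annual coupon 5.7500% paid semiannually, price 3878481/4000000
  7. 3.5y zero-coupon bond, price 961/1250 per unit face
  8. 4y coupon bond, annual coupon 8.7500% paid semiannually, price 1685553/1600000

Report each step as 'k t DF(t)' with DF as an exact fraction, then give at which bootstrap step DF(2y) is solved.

step 1 [0.5y] zero: DF = P = 4751/5000 ≈ 0.950200
step 2 [1y] zero: DF = P = 9447/10000 ≈ 0.944700
step 3 [1.5y] zero: DF = P = 9057/10000 ≈ 0.905700
step 4 [2y] swap r/2=1277/36729: DF=(1 − 1277/36729·(0.950200+0.944700+0.905700))/(1+1277/36729) = 8723/10000 ≈ 0.872300
step 5 [2.5y] bond c/2=7/400: DF=(367631/400000 − 7/400·(0.950200+0.944700+0.905700+0.872300))/(1+7/400) = 8401/10000 ≈ 0.840100
step 6 [3y] bond c/2=23/800: DF=(3878481/4000000 − 23/800·(0.950200+0.944700+0.905700+0.872300+0.840100))/(1+23/800) = 2041/2500 ≈ 0.816400
step 7 [3.5y] zero: DF = P = 961/1250 ≈ 0.768800
step 8 [4y] bond c/2=7/160: DF=(1685553/1600000 − 7/160·(0.950200+0.944700+0.905700+0.872300+0.840100+0.816400+0.768800))/(1+7/160) = 7537/10000 ≈ 0.753700

1 1/2 4751/5000
2 1 9447/10000
3 3/2 9057/10000
4 2 8723/10000
5 5/2 8401/10000
6 3 2041/2500
7 7/2 961/1250
8 4 7537/10000
DF(2y) is solved at step 4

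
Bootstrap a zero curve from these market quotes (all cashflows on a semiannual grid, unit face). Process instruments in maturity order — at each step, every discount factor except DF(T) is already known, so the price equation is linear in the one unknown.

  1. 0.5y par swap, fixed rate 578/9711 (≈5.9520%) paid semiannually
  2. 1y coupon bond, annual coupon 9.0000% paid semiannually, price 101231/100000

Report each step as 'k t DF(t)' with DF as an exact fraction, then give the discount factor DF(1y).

1 1/2 9711/10000
2 1 9269/10000
DF(1y) = 9269/10000 ≈ 0.926900

step 1 [0.5y] swap r/2=289/9711: DF=(1 − 289/9711·(0))/(1+289/9711) = 9711/10000 ≈ 0.971100
step 2 [1y] bond c/2=9/200: DF=(101231/100000 − 9/200·(0.971100))/(1+9/200) = 9269/10000 ≈ 0.926900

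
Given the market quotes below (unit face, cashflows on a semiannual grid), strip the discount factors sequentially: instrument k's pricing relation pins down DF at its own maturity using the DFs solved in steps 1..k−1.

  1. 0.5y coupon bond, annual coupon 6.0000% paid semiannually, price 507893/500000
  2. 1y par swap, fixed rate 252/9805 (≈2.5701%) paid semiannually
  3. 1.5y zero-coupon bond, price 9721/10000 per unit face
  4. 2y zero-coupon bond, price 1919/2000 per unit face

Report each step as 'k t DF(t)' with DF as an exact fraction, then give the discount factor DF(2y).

step 1 [0.5y] bond c/2=3/100: DF=(507893/500000 − 3/100·(0))/(1+3/100) = 4931/5000 ≈ 0.986200
step 2 [1y] swap r/2=126/9805: DF=(1 − 126/9805·(0.986200))/(1+126/9805) = 2437/2500 ≈ 0.974800
step 3 [1.5y] zero: DF = P = 9721/10000 ≈ 0.972100
step 4 [2y] zero: DF = P = 1919/2000 ≈ 0.959500

1 1/2 4931/5000
2 1 2437/2500
3 3/2 9721/10000
4 2 1919/2000
DF(2y) = 1919/2000 ≈ 0.959500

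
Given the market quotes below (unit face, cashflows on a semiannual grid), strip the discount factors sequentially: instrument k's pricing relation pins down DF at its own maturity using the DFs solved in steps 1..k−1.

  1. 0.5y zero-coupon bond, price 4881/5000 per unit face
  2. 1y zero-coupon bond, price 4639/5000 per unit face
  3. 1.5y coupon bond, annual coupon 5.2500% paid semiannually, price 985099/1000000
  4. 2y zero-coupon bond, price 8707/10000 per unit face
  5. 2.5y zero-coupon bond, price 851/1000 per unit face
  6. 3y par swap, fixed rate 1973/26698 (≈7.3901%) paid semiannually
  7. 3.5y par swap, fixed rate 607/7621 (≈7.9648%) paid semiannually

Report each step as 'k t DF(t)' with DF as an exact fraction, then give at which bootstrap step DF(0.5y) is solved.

step 1 [0.5y] zero: DF = P = 4881/5000 ≈ 0.976200
step 2 [1y] zero: DF = P = 4639/5000 ≈ 0.927800
step 3 [1.5y] bond c/2=21/800: DF=(985099/1000000 − 21/800·(0.976200+0.927800))/(1+21/800) = 1139/1250 ≈ 0.911200
step 4 [2y] zero: DF = P = 8707/10000 ≈ 0.870700
step 5 [2.5y] zero: DF = P = 851/1000 ≈ 0.851000
step 6 [3y] swap r/2=1973/53396: DF=(1 − 1973/53396·(0.976200+0.927800+0.911200+0.870700+0.851000))/(1+1973/53396) = 8027/10000 ≈ 0.802700
step 7 [3.5y] swap r/2=607/15242: DF=(1 − 607/15242·(0.976200+0.927800+0.911200+0.870700+0.851000+0.802700))/(1+607/15242) = 1893/2500 ≈ 0.757200

1 1/2 4881/5000
2 1 4639/5000
3 3/2 1139/1250
4 2 8707/10000
5 5/2 851/1000
6 3 8027/10000
7 7/2 1893/2500
DF(0.5y) is solved at step 1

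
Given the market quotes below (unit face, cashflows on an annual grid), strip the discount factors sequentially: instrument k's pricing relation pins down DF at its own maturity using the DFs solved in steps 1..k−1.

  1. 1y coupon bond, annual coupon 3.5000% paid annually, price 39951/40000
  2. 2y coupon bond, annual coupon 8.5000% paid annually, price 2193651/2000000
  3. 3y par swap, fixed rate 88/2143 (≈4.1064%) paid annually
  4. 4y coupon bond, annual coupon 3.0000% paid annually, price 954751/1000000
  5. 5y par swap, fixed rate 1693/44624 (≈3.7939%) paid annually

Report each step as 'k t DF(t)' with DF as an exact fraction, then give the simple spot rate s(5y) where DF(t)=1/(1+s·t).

step 1 [1y] bond c/1=7/200: DF=(39951/40000 − 7/200·(0))/(1+7/200) = 193/200 ≈ 0.965000
step 2 [2y] bond c/1=17/200: DF=(2193651/2000000 − 17/200·(0.965000))/(1+17/200) = 9353/10000 ≈ 0.935300
step 3 [3y] swap r/1=88/2143: DF=(1 − 88/2143·(0.965000+0.935300))/(1+88/2143) = 1107/1250 ≈ 0.885600
step 4 [4y] bond c/1=3/100: DF=(954751/1000000 − 3/100·(0.965000+0.935300+0.885600))/(1+3/100) = 4229/5000 ≈ 0.845800
step 5 [5y] swap r/1=1693/44624: DF=(1 − 1693/44624·(0.965000+0.935300+0.885600+0.845800))/(1+1693/44624) = 8307/10000 ≈ 0.830700

1 1 193/200
2 2 9353/10000
3 3 1107/1250
4 4 4229/5000
5 5 8307/10000
s(5y) = (1/(8307/10000) − 1)/(5) = 1693/41535 ≈ 4.0761%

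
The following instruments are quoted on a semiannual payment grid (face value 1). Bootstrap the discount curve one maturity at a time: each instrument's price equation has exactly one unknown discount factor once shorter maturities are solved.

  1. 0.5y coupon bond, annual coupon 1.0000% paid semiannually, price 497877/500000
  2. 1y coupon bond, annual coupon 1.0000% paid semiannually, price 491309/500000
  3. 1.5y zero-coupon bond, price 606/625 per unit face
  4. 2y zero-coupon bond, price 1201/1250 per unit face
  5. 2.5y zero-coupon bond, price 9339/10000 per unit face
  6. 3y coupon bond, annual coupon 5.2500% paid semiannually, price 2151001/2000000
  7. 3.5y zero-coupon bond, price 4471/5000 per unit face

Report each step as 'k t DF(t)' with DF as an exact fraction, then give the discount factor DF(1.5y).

step 1 [0.5y] bond c/2=1/200: DF=(497877/500000 − 1/200·(0))/(1+1/200) = 2477/2500 ≈ 0.990800
step 2 [1y] bond c/2=1/200: DF=(491309/500000 − 1/200·(0.990800))/(1+1/200) = 608/625 ≈ 0.972800
step 3 [1.5y] zero: DF = P = 606/625 ≈ 0.969600
step 4 [2y] zero: DF = P = 1201/1250 ≈ 0.960800
step 5 [2.5y] zero: DF = P = 9339/10000 ≈ 0.933900
step 6 [3y] bond c/2=21/800: DF=(2151001/2000000 − 21/800·(0.990800+0.972800+0.969600+0.960800+0.933900))/(1+21/800) = 1849/2000 ≈ 0.924500
step 7 [3.5y] zero: DF = P = 4471/5000 ≈ 0.894200

1 1/2 2477/2500
2 1 608/625
3 3/2 606/625
4 2 1201/1250
5 5/2 9339/10000
6 3 1849/2000
7 7/2 4471/5000
DF(1.5y) = 606/625 ≈ 0.969600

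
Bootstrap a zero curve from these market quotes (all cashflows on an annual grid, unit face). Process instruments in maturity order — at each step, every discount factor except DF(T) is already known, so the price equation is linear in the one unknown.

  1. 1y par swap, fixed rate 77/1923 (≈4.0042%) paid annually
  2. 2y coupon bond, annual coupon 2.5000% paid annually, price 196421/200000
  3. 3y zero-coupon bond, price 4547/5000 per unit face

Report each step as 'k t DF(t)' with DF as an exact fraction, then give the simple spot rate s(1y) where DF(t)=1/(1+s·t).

step 1 [1y] swap r/1=77/1923: DF=(1 − 77/1923·(0))/(1+77/1923) = 1923/2000 ≈ 0.961500
step 2 [2y] bond c/1=1/40: DF=(196421/200000 − 1/40·(0.961500))/(1+1/40) = 9347/10000 ≈ 0.934700
step 3 [3y] zero: DF = P = 4547/5000 ≈ 0.909400

1 1 1923/2000
2 2 9347/10000
3 3 4547/5000
s(1y) = (1/(1923/2000) − 1)/(1) = 77/1923 ≈ 4.0042%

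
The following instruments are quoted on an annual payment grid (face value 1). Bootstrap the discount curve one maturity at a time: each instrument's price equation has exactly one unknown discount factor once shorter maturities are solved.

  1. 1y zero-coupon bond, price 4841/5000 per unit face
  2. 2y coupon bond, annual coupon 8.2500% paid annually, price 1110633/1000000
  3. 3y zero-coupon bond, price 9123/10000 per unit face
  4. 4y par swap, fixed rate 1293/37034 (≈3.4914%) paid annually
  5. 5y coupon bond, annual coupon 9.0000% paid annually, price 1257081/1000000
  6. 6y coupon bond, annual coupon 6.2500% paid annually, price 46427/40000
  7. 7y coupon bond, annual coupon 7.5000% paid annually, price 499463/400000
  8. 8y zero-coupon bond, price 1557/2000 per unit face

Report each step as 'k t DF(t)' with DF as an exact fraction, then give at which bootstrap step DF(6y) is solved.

step 1 [1y] zero: DF = P = 4841/5000 ≈ 0.968200
step 2 [2y] bond c/1=33/400: DF=(1110633/1000000 − 33/400·(0.968200))/(1+33/400) = 4761/5000 ≈ 0.952200
step 3 [3y] zero: DF = P = 9123/10000 ≈ 0.912300
step 4 [4y] swap r/1=1293/37034: DF=(1 − 1293/37034·(0.968200+0.952200+0.912300))/(1+1293/37034) = 8707/10000 ≈ 0.870700
step 5 [5y] bond c/1=9/100: DF=(1257081/1000000 − 9/100·(0.968200+0.952200+0.912300+0.870700))/(1+9/100) = 339/400 ≈ 0.847500
step 6 [6y] bond c/1=1/16: DF=(46427/40000 − 1/16·(0.968200+0.952200+0.912300+0.870700+0.847500))/(1+1/16) = 8247/10000 ≈ 0.824700
step 7 [7y] bond c/1=3/40: DF=(499463/400000 − 3/40·(0.968200+0.952200+0.912300+0.870700+0.847500+0.824700))/(1+3/40) = 1573/2000 ≈ 0.786500
step 8 [8y] zero: DF = P = 1557/2000 ≈ 0.778500

1 1 4841/5000
2 2 4761/5000
3 3 9123/10000
4 4 8707/10000
5 5 339/400
6 6 8247/10000
7 7 1573/2000
8 8 1557/2000
DF(6y) is solved at step 6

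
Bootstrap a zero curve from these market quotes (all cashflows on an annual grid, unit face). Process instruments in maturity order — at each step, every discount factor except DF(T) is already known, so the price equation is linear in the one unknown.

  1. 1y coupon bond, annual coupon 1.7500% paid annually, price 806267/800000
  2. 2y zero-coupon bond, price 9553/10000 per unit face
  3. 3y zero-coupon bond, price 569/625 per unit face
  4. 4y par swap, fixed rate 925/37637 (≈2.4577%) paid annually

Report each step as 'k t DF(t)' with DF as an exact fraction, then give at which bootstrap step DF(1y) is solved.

1 1 1981/2000
2 2 9553/10000
3 3 569/625
4 4 363/400
DF(1y) is solved at step 1

step 1 [1y] bond c/1=7/400: DF=(806267/800000 − 7/400·(0))/(1+7/400) = 1981/2000 ≈ 0.990500
step 2 [2y] zero: DF = P = 9553/10000 ≈ 0.955300
step 3 [3y] zero: DF = P = 569/625 ≈ 0.910400
step 4 [4y] swap r/1=925/37637: DF=(1 − 925/37637·(0.990500+0.955300+0.910400))/(1+925/37637) = 363/400 ≈ 0.907500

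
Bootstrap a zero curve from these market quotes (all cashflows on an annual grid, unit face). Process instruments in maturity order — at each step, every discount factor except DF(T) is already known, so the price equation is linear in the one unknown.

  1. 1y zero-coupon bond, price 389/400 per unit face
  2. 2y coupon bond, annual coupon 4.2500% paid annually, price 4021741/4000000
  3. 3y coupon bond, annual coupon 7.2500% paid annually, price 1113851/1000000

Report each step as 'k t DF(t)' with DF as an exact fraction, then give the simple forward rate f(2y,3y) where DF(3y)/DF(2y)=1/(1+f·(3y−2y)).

1 1 389/400
2 2 578/625
3 3 9103/10000
f(2y,3y) = ((578/625)/(9103/10000) − 1)/(1) = 145/9103 ≈ 1.5929%

step 1 [1y] zero: DF = P = 389/400 ≈ 0.972500
step 2 [2y] bond c/1=17/400: DF=(4021741/4000000 − 17/400·(0.972500))/(1+17/400) = 578/625 ≈ 0.924800
step 3 [3y] bond c/1=29/400: DF=(1113851/1000000 − 29/400·(0.972500+0.924800))/(1+29/400) = 9103/10000 ≈ 0.910300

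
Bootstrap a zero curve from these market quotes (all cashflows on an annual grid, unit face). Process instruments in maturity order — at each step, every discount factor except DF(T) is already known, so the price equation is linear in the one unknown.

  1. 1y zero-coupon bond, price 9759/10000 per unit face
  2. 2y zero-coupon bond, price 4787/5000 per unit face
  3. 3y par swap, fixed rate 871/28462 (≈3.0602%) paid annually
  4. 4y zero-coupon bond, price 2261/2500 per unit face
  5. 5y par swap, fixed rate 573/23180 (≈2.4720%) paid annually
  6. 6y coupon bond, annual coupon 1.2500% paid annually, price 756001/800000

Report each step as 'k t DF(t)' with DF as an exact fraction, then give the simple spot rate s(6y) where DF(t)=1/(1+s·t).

1 1 9759/10000
2 2 4787/5000
3 3 9129/10000
4 4 2261/2500
5 5 4427/5000
6 6 8761/10000
s(6y) = (1/(8761/10000) − 1)/(6) = 413/17522 ≈ 2.3570%

step 1 [1y] zero: DF = P = 9759/10000 ≈ 0.975900
step 2 [2y] zero: DF = P = 4787/5000 ≈ 0.957400
step 3 [3y] swap r/1=871/28462: DF=(1 − 871/28462·(0.975900+0.957400))/(1+871/28462) = 9129/10000 ≈ 0.912900
step 4 [4y] zero: DF = P = 2261/2500 ≈ 0.904400
step 5 [5y] swap r/1=573/23180: DF=(1 − 573/23180·(0.975900+0.957400+0.912900+0.904400))/(1+573/23180) = 4427/5000 ≈ 0.885400
step 6 [6y] bond c/1=1/80: DF=(756001/800000 − 1/80·(0.975900+0.957400+0.912900+0.904400+0.885400))/(1+1/80) = 8761/10000 ≈ 0.876100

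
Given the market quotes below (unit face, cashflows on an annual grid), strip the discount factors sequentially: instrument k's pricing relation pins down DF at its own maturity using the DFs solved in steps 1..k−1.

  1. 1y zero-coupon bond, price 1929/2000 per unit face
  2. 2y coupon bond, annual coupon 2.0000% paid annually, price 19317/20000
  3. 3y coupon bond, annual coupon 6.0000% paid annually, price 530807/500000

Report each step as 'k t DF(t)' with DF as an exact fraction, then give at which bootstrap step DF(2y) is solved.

1 1 1929/2000
2 2 116/125
3 3 559/625
DF(2y) is solved at step 2

step 1 [1y] zero: DF = P = 1929/2000 ≈ 0.964500
step 2 [2y] bond c/1=1/50: DF=(19317/20000 − 1/50·(0.964500))/(1+1/50) = 116/125 ≈ 0.928000
step 3 [3y] bond c/1=3/50: DF=(530807/500000 − 3/50·(0.964500+0.928000))/(1+3/50) = 559/625 ≈ 0.894400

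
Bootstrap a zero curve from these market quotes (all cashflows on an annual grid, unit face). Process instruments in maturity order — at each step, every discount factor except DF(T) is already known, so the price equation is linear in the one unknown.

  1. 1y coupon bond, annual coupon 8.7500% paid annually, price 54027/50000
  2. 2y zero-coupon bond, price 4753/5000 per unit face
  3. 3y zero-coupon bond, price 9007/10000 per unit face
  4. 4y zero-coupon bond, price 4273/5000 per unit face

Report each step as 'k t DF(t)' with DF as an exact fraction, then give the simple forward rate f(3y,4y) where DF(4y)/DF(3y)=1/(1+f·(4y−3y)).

1 1 621/625
2 2 4753/5000
3 3 9007/10000
4 4 4273/5000
f(3y,4y) = ((9007/10000)/(4273/5000) − 1)/(1) = 461/8546 ≈ 5.3943%

step 1 [1y] bond c/1=7/80: DF=(54027/50000 − 7/80·(0))/(1+7/80) = 621/625 ≈ 0.993600
step 2 [2y] zero: DF = P = 4753/5000 ≈ 0.950600
step 3 [3y] zero: DF = P = 9007/10000 ≈ 0.900700
step 4 [4y] zero: DF = P = 4273/5000 ≈ 0.854600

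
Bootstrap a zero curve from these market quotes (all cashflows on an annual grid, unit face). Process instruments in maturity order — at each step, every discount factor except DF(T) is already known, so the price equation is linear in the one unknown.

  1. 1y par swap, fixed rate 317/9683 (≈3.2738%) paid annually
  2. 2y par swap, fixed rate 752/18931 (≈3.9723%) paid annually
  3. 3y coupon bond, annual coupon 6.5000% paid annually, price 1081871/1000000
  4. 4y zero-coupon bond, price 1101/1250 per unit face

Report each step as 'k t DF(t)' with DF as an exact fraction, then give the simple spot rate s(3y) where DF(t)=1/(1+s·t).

1 1 9683/10000
2 2 578/625
3 3 9003/10000
4 4 1101/1250
s(3y) = (1/(9003/10000) − 1)/(3) = 997/27009 ≈ 3.6914%

step 1 [1y] swap r/1=317/9683: DF=(1 − 317/9683·(0))/(1+317/9683) = 9683/10000 ≈ 0.968300
step 2 [2y] swap r/1=752/18931: DF=(1 − 752/18931·(0.968300))/(1+752/18931) = 578/625 ≈ 0.924800
step 3 [3y] bond c/1=13/200: DF=(1081871/1000000 − 13/200·(0.968300+0.924800))/(1+13/200) = 9003/10000 ≈ 0.900300
step 4 [4y] zero: DF = P = 1101/1250 ≈ 0.880800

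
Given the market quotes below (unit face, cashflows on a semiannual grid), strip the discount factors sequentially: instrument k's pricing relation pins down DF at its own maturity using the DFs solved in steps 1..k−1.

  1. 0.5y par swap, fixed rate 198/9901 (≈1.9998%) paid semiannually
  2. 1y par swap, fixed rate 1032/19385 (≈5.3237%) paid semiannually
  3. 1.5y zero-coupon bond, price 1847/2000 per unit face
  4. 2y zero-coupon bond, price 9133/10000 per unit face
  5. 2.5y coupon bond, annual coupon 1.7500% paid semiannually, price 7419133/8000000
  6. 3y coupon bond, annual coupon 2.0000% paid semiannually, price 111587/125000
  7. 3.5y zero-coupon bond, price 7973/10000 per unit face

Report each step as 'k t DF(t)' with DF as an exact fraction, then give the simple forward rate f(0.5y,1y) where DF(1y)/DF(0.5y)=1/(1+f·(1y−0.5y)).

1 1/2 9901/10000
2 1 2371/2500
3 3/2 1847/2000
4 2 9133/10000
5 5/2 4433/5000
6 3 8377/10000
7 7/2 7973/10000
f(0.5y,1y) = ((9901/10000)/(2371/2500) − 1)/(1/2) = 417/4742 ≈ 8.7938%

step 1 [0.5y] swap r/2=99/9901: DF=(1 − 99/9901·(0))/(1+99/9901) = 9901/10000 ≈ 0.990100
step 2 [1y] swap r/2=516/19385: DF=(1 − 516/19385·(0.990100))/(1+516/19385) = 2371/2500 ≈ 0.948400
step 3 [1.5y] zero: DF = P = 1847/2000 ≈ 0.923500
step 4 [2y] zero: DF = P = 9133/10000 ≈ 0.913300
step 5 [2.5y] bond c/2=7/800: DF=(7419133/8000000 − 7/800·(0.990100+0.948400+0.923500+0.913300))/(1+7/800) = 4433/5000 ≈ 0.886600
step 6 [3y] bond c/2=1/100: DF=(111587/125000 − 1/100·(0.990100+0.948400+0.923500+0.913300+0.886600))/(1+1/100) = 8377/10000 ≈ 0.837700
step 7 [3.5y] zero: DF = P = 7973/10000 ≈ 0.797300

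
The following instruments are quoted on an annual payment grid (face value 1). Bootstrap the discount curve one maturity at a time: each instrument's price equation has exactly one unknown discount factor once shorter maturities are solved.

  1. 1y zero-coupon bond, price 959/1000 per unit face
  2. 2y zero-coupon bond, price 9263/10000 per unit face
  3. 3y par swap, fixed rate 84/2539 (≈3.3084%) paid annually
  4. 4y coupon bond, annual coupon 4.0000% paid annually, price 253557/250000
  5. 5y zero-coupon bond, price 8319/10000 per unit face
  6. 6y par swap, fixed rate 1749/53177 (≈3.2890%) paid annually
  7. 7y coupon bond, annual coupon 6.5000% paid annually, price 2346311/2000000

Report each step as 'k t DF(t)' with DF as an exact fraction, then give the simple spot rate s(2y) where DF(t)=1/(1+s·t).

step 1 [1y] zero: DF = P = 959/1000 ≈ 0.959000
step 2 [2y] zero: DF = P = 9263/10000 ≈ 0.926300
step 3 [3y] swap r/1=84/2539: DF=(1 − 84/2539·(0.959000+0.926300))/(1+84/2539) = 2269/2500 ≈ 0.907600
step 4 [4y] bond c/1=1/25: DF=(253557/250000 − 1/25·(0.959000+0.926300+0.907600))/(1+1/25) = 4339/5000 ≈ 0.867800
step 5 [5y] zero: DF = P = 8319/10000 ≈ 0.831900
step 6 [6y] swap r/1=1749/53177: DF=(1 − 1749/53177·(0.959000+0.926300+0.907600+0.867800+0.831900))/(1+1749/53177) = 8251/10000 ≈ 0.825100
step 7 [7y] bond c/1=13/200: DF=(2346311/2000000 − 13/200·(0.959000+0.926300+0.907600+0.867800+0.831900+0.825100))/(1+13/200) = 777/1000 ≈ 0.777000

1 1 959/1000
2 2 9263/10000
3 3 2269/2500
4 4 4339/5000
5 5 8319/10000
6 6 8251/10000
7 7 777/1000
s(2y) = (1/(9263/10000) − 1)/(2) = 737/18526 ≈ 3.9782%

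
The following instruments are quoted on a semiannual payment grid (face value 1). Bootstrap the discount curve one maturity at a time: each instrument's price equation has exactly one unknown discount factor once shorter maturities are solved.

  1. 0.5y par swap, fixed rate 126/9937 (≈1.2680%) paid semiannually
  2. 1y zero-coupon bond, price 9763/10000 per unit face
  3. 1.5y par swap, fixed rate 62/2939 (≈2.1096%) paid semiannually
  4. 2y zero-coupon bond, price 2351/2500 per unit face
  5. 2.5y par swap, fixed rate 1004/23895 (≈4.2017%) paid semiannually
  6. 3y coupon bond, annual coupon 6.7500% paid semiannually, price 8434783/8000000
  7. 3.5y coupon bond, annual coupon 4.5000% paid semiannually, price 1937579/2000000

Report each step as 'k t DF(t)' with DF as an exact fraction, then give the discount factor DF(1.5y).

step 1 [0.5y] swap r/2=63/9937: DF=(1 − 63/9937·(0))/(1+63/9937) = 9937/10000 ≈ 0.993700
step 2 [1y] zero: DF = P = 9763/10000 ≈ 0.976300
step 3 [1.5y] swap r/2=31/2939: DF=(1 − 31/2939·(0.993700+0.976300))/(1+31/2939) = 969/1000 ≈ 0.969000
step 4 [2y] zero: DF = P = 2351/2500 ≈ 0.940400
step 5 [2.5y] swap r/2=502/23895: DF=(1 − 502/23895·(0.993700+0.976300+0.969000+0.940400))/(1+502/23895) = 2249/2500 ≈ 0.899600
step 6 [3y] bond c/2=27/800: DF=(8434783/8000000 − 27/800·(0.993700+0.976300+0.969000+0.940400+0.899600))/(1+27/800) = 8639/10000 ≈ 0.863900
step 7 [3.5y] bond c/2=9/400: DF=(1937579/2000000 − 9/400·(0.993700+0.976300+0.969000+0.940400+0.899600+0.863900))/(1+9/400) = 8233/10000 ≈ 0.823300

1 1/2 9937/10000
2 1 9763/10000
3 3/2 969/1000
4 2 2351/2500
5 5/2 2249/2500
6 3 8639/10000
7 7/2 8233/10000
DF(1.5y) = 969/1000 ≈ 0.969000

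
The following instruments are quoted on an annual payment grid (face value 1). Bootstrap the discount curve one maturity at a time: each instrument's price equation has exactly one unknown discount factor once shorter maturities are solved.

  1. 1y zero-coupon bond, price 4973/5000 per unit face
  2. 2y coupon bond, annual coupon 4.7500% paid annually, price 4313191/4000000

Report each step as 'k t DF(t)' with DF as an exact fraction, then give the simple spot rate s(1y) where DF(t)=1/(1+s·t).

1 1 4973/5000
2 2 9843/10000
s(1y) = (1/(4973/5000) − 1)/(1) = 27/4973 ≈ 0.5429%

step 1 [1y] zero: DF = P = 4973/5000 ≈ 0.994600
step 2 [2y] bond c/1=19/400: DF=(4313191/4000000 − 19/400·(0.994600))/(1+19/400) = 9843/10000 ≈ 0.984300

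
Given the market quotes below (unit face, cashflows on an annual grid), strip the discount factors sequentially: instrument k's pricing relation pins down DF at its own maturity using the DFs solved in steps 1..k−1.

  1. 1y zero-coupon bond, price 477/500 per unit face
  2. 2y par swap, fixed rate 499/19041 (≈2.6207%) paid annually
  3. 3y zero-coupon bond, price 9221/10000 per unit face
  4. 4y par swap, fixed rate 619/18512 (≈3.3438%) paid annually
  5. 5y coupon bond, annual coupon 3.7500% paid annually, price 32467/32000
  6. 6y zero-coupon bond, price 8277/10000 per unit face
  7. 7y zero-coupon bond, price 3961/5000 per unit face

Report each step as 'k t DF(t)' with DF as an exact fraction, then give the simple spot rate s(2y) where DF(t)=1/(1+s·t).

step 1 [1y] zero: DF = P = 477/500 ≈ 0.954000
step 2 [2y] swap r/1=499/19041: DF=(1 − 499/19041·(0.954000))/(1+499/19041) = 9501/10000 ≈ 0.950100
step 3 [3y] zero: DF = P = 9221/10000 ≈ 0.922100
step 4 [4y] swap r/1=619/18512: DF=(1 − 619/18512·(0.954000+0.950100+0.922100))/(1+619/18512) = 4381/5000 ≈ 0.876200
step 5 [5y] bond c/1=3/80: DF=(32467/32000 − 3/80·(0.954000+0.950100+0.922100+0.876200))/(1+3/80) = 8441/10000 ≈ 0.844100
step 6 [6y] zero: DF = P = 8277/10000 ≈ 0.827700
step 7 [7y] zero: DF = P = 3961/5000 ≈ 0.792200

1 1 477/500
2 2 9501/10000
3 3 9221/10000
4 4 4381/5000
5 5 8441/10000
6 6 8277/10000
7 7 3961/5000
s(2y) = (1/(9501/10000) − 1)/(2) = 499/19002 ≈ 2.6260%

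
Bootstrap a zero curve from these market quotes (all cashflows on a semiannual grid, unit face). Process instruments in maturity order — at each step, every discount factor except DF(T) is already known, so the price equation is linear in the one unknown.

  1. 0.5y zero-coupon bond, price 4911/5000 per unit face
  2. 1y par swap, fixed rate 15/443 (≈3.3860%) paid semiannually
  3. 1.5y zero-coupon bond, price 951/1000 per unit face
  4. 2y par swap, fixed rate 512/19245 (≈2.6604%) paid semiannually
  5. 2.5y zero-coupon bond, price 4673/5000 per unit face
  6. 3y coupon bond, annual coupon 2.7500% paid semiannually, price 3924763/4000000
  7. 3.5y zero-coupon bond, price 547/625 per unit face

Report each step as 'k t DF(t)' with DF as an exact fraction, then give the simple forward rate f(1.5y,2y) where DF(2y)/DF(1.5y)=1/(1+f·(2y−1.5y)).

1 1/2 4911/5000
2 1 967/1000
3 3/2 951/1000
4 2 593/625
5 5/2 4673/5000
6 3 903/1000
7 7/2 547/625
f(1.5y,2y) = ((951/1000)/(593/625) − 1)/(1/2) = 11/2372 ≈ 0.4637%

step 1 [0.5y] zero: DF = P = 4911/5000 ≈ 0.982200
step 2 [1y] swap r/2=15/886: DF=(1 − 15/886·(0.982200))/(1+15/886) = 967/1000 ≈ 0.967000
step 3 [1.5y] zero: DF = P = 951/1000 ≈ 0.951000
step 4 [2y] swap r/2=256/19245: DF=(1 − 256/19245·(0.982200+0.967000+0.951000))/(1+256/19245) = 593/625 ≈ 0.948800
step 5 [2.5y] zero: DF = P = 4673/5000 ≈ 0.934600
step 6 [3y] bond c/2=11/800: DF=(3924763/4000000 − 11/800·(0.982200+0.967000+0.951000+0.948800+0.934600))/(1+11/800) = 903/1000 ≈ 0.903000
step 7 [3.5y] zero: DF = P = 547/625 ≈ 0.875200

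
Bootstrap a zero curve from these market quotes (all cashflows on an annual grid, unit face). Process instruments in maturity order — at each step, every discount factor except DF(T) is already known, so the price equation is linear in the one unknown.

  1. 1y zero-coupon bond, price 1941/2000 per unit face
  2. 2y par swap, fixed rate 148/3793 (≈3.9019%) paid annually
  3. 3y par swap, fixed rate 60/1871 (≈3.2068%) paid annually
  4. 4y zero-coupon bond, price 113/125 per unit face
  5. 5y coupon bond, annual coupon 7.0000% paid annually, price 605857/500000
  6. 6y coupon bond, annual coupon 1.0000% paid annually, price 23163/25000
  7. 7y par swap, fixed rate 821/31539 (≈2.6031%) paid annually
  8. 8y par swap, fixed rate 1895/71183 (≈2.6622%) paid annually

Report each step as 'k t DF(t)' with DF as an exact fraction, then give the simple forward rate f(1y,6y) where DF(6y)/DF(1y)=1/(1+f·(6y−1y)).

step 1 [1y] zero: DF = P = 1941/2000 ≈ 0.970500
step 2 [2y] swap r/1=148/3793: DF=(1 − 148/3793·(0.970500))/(1+148/3793) = 463/500 ≈ 0.926000
step 3 [3y] swap r/1=60/1871: DF=(1 − 60/1871·(0.970500+0.926000))/(1+60/1871) = 91/100 ≈ 0.910000
step 4 [4y] zero: DF = P = 113/125 ≈ 0.904000
step 5 [5y] bond c/1=7/100: DF=(605857/500000 − 7/100·(0.970500+0.926000+0.910000+0.904000))/(1+7/100) = 8897/10000 ≈ 0.889700
step 6 [6y] bond c/1=1/100: DF=(23163/25000 − 1/100·(0.970500+0.926000+0.910000+0.904000+0.889700))/(1+1/100) = 4359/5000 ≈ 0.871800
step 7 [7y] swap r/1=821/31539: DF=(1 − 821/31539·(0.970500+0.926000+0.910000+0.904000+0.889700+0.871800))/(1+821/31539) = 4179/5000 ≈ 0.835800
step 8 [8y] swap r/1=1895/71183: DF=(1 − 1895/71183·(0.970500+0.926000+0.910000+0.904000+0.889700+0.871800+0.835800))/(1+1895/71183) = 1621/2000 ≈ 0.810500

1 1 1941/2000
2 2 463/500
3 3 91/100
4 4 113/125
5 5 8897/10000
6 6 4359/5000
7 7 4179/5000
8 8 1621/2000
f(1y,6y) = ((1941/2000)/(4359/5000) − 1)/(5) = 329/14530 ≈ 2.2643%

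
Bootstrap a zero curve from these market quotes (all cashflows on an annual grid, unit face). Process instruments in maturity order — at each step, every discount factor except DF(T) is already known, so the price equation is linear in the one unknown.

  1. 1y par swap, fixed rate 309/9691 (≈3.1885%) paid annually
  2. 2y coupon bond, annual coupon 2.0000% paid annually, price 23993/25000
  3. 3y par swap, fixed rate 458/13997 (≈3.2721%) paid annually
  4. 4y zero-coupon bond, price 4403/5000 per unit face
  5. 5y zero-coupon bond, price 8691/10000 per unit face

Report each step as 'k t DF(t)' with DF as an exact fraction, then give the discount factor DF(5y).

1 1 9691/10000
2 2 9219/10000
3 3 2271/2500
4 4 4403/5000
5 5 8691/10000
DF(5y) = 8691/10000 ≈ 0.869100

step 1 [1y] swap r/1=309/9691: DF=(1 − 309/9691·(0))/(1+309/9691) = 9691/10000 ≈ 0.969100
step 2 [2y] bond c/1=1/50: DF=(23993/25000 − 1/50·(0.969100))/(1+1/50) = 9219/10000 ≈ 0.921900
step 3 [3y] swap r/1=458/13997: DF=(1 − 458/13997·(0.969100+0.921900))/(1+458/13997) = 2271/2500 ≈ 0.908400
step 4 [4y] zero: DF = P = 4403/5000 ≈ 0.880600
step 5 [5y] zero: DF = P = 8691/10000 ≈ 0.869100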